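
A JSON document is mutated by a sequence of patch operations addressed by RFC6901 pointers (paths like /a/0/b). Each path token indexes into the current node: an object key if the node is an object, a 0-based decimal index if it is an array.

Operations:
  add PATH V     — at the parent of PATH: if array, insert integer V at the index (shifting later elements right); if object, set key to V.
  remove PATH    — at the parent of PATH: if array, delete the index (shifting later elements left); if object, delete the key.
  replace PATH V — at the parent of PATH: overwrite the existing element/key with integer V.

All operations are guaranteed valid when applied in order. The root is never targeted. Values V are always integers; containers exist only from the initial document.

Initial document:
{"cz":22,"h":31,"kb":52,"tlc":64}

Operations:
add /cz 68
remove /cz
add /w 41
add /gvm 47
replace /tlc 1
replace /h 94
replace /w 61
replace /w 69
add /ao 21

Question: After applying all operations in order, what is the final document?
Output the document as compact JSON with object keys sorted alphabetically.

After op 1 (add /cz 68): {"cz":68,"h":31,"kb":52,"tlc":64}
After op 2 (remove /cz): {"h":31,"kb":52,"tlc":64}
After op 3 (add /w 41): {"h":31,"kb":52,"tlc":64,"w":41}
After op 4 (add /gvm 47): {"gvm":47,"h":31,"kb":52,"tlc":64,"w":41}
After op 5 (replace /tlc 1): {"gvm":47,"h":31,"kb":52,"tlc":1,"w":41}
After op 6 (replace /h 94): {"gvm":47,"h":94,"kb":52,"tlc":1,"w":41}
After op 7 (replace /w 61): {"gvm":47,"h":94,"kb":52,"tlc":1,"w":61}
After op 8 (replace /w 69): {"gvm":47,"h":94,"kb":52,"tlc":1,"w":69}
After op 9 (add /ao 21): {"ao":21,"gvm":47,"h":94,"kb":52,"tlc":1,"w":69}

Answer: {"ao":21,"gvm":47,"h":94,"kb":52,"tlc":1,"w":69}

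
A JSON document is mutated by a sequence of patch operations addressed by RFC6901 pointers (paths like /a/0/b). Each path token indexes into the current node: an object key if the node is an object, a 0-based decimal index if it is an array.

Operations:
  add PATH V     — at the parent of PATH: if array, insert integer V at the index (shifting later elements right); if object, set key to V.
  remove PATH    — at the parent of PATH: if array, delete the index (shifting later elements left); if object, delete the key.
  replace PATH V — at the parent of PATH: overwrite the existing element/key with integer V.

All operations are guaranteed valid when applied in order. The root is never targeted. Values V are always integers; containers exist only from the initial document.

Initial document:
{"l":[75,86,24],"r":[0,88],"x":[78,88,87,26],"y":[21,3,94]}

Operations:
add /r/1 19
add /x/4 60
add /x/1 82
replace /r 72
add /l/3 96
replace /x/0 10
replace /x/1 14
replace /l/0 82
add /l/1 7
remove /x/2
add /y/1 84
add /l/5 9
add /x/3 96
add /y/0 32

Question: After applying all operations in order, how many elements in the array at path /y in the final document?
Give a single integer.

After op 1 (add /r/1 19): {"l":[75,86,24],"r":[0,19,88],"x":[78,88,87,26],"y":[21,3,94]}
After op 2 (add /x/4 60): {"l":[75,86,24],"r":[0,19,88],"x":[78,88,87,26,60],"y":[21,3,94]}
After op 3 (add /x/1 82): {"l":[75,86,24],"r":[0,19,88],"x":[78,82,88,87,26,60],"y":[21,3,94]}
After op 4 (replace /r 72): {"l":[75,86,24],"r":72,"x":[78,82,88,87,26,60],"y":[21,3,94]}
After op 5 (add /l/3 96): {"l":[75,86,24,96],"r":72,"x":[78,82,88,87,26,60],"y":[21,3,94]}
After op 6 (replace /x/0 10): {"l":[75,86,24,96],"r":72,"x":[10,82,88,87,26,60],"y":[21,3,94]}
After op 7 (replace /x/1 14): {"l":[75,86,24,96],"r":72,"x":[10,14,88,87,26,60],"y":[21,3,94]}
After op 8 (replace /l/0 82): {"l":[82,86,24,96],"r":72,"x":[10,14,88,87,26,60],"y":[21,3,94]}
After op 9 (add /l/1 7): {"l":[82,7,86,24,96],"r":72,"x":[10,14,88,87,26,60],"y":[21,3,94]}
After op 10 (remove /x/2): {"l":[82,7,86,24,96],"r":72,"x":[10,14,87,26,60],"y":[21,3,94]}
After op 11 (add /y/1 84): {"l":[82,7,86,24,96],"r":72,"x":[10,14,87,26,60],"y":[21,84,3,94]}
After op 12 (add /l/5 9): {"l":[82,7,86,24,96,9],"r":72,"x":[10,14,87,26,60],"y":[21,84,3,94]}
After op 13 (add /x/3 96): {"l":[82,7,86,24,96,9],"r":72,"x":[10,14,87,96,26,60],"y":[21,84,3,94]}
After op 14 (add /y/0 32): {"l":[82,7,86,24,96,9],"r":72,"x":[10,14,87,96,26,60],"y":[32,21,84,3,94]}
Size at path /y: 5

Answer: 5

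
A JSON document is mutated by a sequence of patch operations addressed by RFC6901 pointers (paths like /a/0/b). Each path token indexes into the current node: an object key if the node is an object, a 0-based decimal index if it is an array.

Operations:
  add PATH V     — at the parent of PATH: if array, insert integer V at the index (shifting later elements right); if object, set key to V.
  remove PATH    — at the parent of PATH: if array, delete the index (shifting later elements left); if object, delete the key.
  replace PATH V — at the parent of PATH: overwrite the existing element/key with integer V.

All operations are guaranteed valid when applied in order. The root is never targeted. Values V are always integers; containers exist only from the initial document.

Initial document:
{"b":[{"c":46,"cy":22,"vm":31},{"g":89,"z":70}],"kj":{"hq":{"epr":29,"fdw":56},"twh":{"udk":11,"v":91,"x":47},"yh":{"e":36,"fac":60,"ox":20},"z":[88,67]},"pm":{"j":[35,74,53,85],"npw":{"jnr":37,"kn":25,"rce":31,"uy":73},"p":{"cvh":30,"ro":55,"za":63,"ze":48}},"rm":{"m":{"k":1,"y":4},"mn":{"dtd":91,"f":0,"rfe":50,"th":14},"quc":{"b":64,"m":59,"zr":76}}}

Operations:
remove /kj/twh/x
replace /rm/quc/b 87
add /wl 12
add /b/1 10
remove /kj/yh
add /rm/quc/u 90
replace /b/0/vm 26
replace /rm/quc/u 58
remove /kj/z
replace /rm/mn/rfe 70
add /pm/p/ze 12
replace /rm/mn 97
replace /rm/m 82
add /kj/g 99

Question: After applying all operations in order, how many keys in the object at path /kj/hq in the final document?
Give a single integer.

After op 1 (remove /kj/twh/x): {"b":[{"c":46,"cy":22,"vm":31},{"g":89,"z":70}],"kj":{"hq":{"epr":29,"fdw":56},"twh":{"udk":11,"v":91},"yh":{"e":36,"fac":60,"ox":20},"z":[88,67]},"pm":{"j":[35,74,53,85],"npw":{"jnr":37,"kn":25,"rce":31,"uy":73},"p":{"cvh":30,"ro":55,"za":63,"ze":48}},"rm":{"m":{"k":1,"y":4},"mn":{"dtd":91,"f":0,"rfe":50,"th":14},"quc":{"b":64,"m":59,"zr":76}}}
After op 2 (replace /rm/quc/b 87): {"b":[{"c":46,"cy":22,"vm":31},{"g":89,"z":70}],"kj":{"hq":{"epr":29,"fdw":56},"twh":{"udk":11,"v":91},"yh":{"e":36,"fac":60,"ox":20},"z":[88,67]},"pm":{"j":[35,74,53,85],"npw":{"jnr":37,"kn":25,"rce":31,"uy":73},"p":{"cvh":30,"ro":55,"za":63,"ze":48}},"rm":{"m":{"k":1,"y":4},"mn":{"dtd":91,"f":0,"rfe":50,"th":14},"quc":{"b":87,"m":59,"zr":76}}}
After op 3 (add /wl 12): {"b":[{"c":46,"cy":22,"vm":31},{"g":89,"z":70}],"kj":{"hq":{"epr":29,"fdw":56},"twh":{"udk":11,"v":91},"yh":{"e":36,"fac":60,"ox":20},"z":[88,67]},"pm":{"j":[35,74,53,85],"npw":{"jnr":37,"kn":25,"rce":31,"uy":73},"p":{"cvh":30,"ro":55,"za":63,"ze":48}},"rm":{"m":{"k":1,"y":4},"mn":{"dtd":91,"f":0,"rfe":50,"th":14},"quc":{"b":87,"m":59,"zr":76}},"wl":12}
After op 4 (add /b/1 10): {"b":[{"c":46,"cy":22,"vm":31},10,{"g":89,"z":70}],"kj":{"hq":{"epr":29,"fdw":56},"twh":{"udk":11,"v":91},"yh":{"e":36,"fac":60,"ox":20},"z":[88,67]},"pm":{"j":[35,74,53,85],"npw":{"jnr":37,"kn":25,"rce":31,"uy":73},"p":{"cvh":30,"ro":55,"za":63,"ze":48}},"rm":{"m":{"k":1,"y":4},"mn":{"dtd":91,"f":0,"rfe":50,"th":14},"quc":{"b":87,"m":59,"zr":76}},"wl":12}
After op 5 (remove /kj/yh): {"b":[{"c":46,"cy":22,"vm":31},10,{"g":89,"z":70}],"kj":{"hq":{"epr":29,"fdw":56},"twh":{"udk":11,"v":91},"z":[88,67]},"pm":{"j":[35,74,53,85],"npw":{"jnr":37,"kn":25,"rce":31,"uy":73},"p":{"cvh":30,"ro":55,"za":63,"ze":48}},"rm":{"m":{"k":1,"y":4},"mn":{"dtd":91,"f":0,"rfe":50,"th":14},"quc":{"b":87,"m":59,"zr":76}},"wl":12}
After op 6 (add /rm/quc/u 90): {"b":[{"c":46,"cy":22,"vm":31},10,{"g":89,"z":70}],"kj":{"hq":{"epr":29,"fdw":56},"twh":{"udk":11,"v":91},"z":[88,67]},"pm":{"j":[35,74,53,85],"npw":{"jnr":37,"kn":25,"rce":31,"uy":73},"p":{"cvh":30,"ro":55,"za":63,"ze":48}},"rm":{"m":{"k":1,"y":4},"mn":{"dtd":91,"f":0,"rfe":50,"th":14},"quc":{"b":87,"m":59,"u":90,"zr":76}},"wl":12}
After op 7 (replace /b/0/vm 26): {"b":[{"c":46,"cy":22,"vm":26},10,{"g":89,"z":70}],"kj":{"hq":{"epr":29,"fdw":56},"twh":{"udk":11,"v":91},"z":[88,67]},"pm":{"j":[35,74,53,85],"npw":{"jnr":37,"kn":25,"rce":31,"uy":73},"p":{"cvh":30,"ro":55,"za":63,"ze":48}},"rm":{"m":{"k":1,"y":4},"mn":{"dtd":91,"f":0,"rfe":50,"th":14},"quc":{"b":87,"m":59,"u":90,"zr":76}},"wl":12}
After op 8 (replace /rm/quc/u 58): {"b":[{"c":46,"cy":22,"vm":26},10,{"g":89,"z":70}],"kj":{"hq":{"epr":29,"fdw":56},"twh":{"udk":11,"v":91},"z":[88,67]},"pm":{"j":[35,74,53,85],"npw":{"jnr":37,"kn":25,"rce":31,"uy":73},"p":{"cvh":30,"ro":55,"za":63,"ze":48}},"rm":{"m":{"k":1,"y":4},"mn":{"dtd":91,"f":0,"rfe":50,"th":14},"quc":{"b":87,"m":59,"u":58,"zr":76}},"wl":12}
After op 9 (remove /kj/z): {"b":[{"c":46,"cy":22,"vm":26},10,{"g":89,"z":70}],"kj":{"hq":{"epr":29,"fdw":56},"twh":{"udk":11,"v":91}},"pm":{"j":[35,74,53,85],"npw":{"jnr":37,"kn":25,"rce":31,"uy":73},"p":{"cvh":30,"ro":55,"za":63,"ze":48}},"rm":{"m":{"k":1,"y":4},"mn":{"dtd":91,"f":0,"rfe":50,"th":14},"quc":{"b":87,"m":59,"u":58,"zr":76}},"wl":12}
After op 10 (replace /rm/mn/rfe 70): {"b":[{"c":46,"cy":22,"vm":26},10,{"g":89,"z":70}],"kj":{"hq":{"epr":29,"fdw":56},"twh":{"udk":11,"v":91}},"pm":{"j":[35,74,53,85],"npw":{"jnr":37,"kn":25,"rce":31,"uy":73},"p":{"cvh":30,"ro":55,"za":63,"ze":48}},"rm":{"m":{"k":1,"y":4},"mn":{"dtd":91,"f":0,"rfe":70,"th":14},"quc":{"b":87,"m":59,"u":58,"zr":76}},"wl":12}
After op 11 (add /pm/p/ze 12): {"b":[{"c":46,"cy":22,"vm":26},10,{"g":89,"z":70}],"kj":{"hq":{"epr":29,"fdw":56},"twh":{"udk":11,"v":91}},"pm":{"j":[35,74,53,85],"npw":{"jnr":37,"kn":25,"rce":31,"uy":73},"p":{"cvh":30,"ro":55,"za":63,"ze":12}},"rm":{"m":{"k":1,"y":4},"mn":{"dtd":91,"f":0,"rfe":70,"th":14},"quc":{"b":87,"m":59,"u":58,"zr":76}},"wl":12}
After op 12 (replace /rm/mn 97): {"b":[{"c":46,"cy":22,"vm":26},10,{"g":89,"z":70}],"kj":{"hq":{"epr":29,"fdw":56},"twh":{"udk":11,"v":91}},"pm":{"j":[35,74,53,85],"npw":{"jnr":37,"kn":25,"rce":31,"uy":73},"p":{"cvh":30,"ro":55,"za":63,"ze":12}},"rm":{"m":{"k":1,"y":4},"mn":97,"quc":{"b":87,"m":59,"u":58,"zr":76}},"wl":12}
After op 13 (replace /rm/m 82): {"b":[{"c":46,"cy":22,"vm":26},10,{"g":89,"z":70}],"kj":{"hq":{"epr":29,"fdw":56},"twh":{"udk":11,"v":91}},"pm":{"j":[35,74,53,85],"npw":{"jnr":37,"kn":25,"rce":31,"uy":73},"p":{"cvh":30,"ro":55,"za":63,"ze":12}},"rm":{"m":82,"mn":97,"quc":{"b":87,"m":59,"u":58,"zr":76}},"wl":12}
After op 14 (add /kj/g 99): {"b":[{"c":46,"cy":22,"vm":26},10,{"g":89,"z":70}],"kj":{"g":99,"hq":{"epr":29,"fdw":56},"twh":{"udk":11,"v":91}},"pm":{"j":[35,74,53,85],"npw":{"jnr":37,"kn":25,"rce":31,"uy":73},"p":{"cvh":30,"ro":55,"za":63,"ze":12}},"rm":{"m":82,"mn":97,"quc":{"b":87,"m":59,"u":58,"zr":76}},"wl":12}
Size at path /kj/hq: 2

Answer: 2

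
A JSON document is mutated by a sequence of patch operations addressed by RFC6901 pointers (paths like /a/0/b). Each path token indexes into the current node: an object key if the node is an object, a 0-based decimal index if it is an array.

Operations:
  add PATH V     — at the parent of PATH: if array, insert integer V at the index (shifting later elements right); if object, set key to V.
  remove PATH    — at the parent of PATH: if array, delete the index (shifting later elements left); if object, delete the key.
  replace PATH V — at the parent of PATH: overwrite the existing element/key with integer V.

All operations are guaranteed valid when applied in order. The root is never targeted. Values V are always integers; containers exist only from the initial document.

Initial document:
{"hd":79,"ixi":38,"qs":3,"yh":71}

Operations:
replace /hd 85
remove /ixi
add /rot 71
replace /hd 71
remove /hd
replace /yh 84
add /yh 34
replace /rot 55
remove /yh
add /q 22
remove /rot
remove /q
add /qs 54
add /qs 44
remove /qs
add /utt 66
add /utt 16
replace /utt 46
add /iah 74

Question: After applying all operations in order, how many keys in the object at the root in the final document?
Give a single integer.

After op 1 (replace /hd 85): {"hd":85,"ixi":38,"qs":3,"yh":71}
After op 2 (remove /ixi): {"hd":85,"qs":3,"yh":71}
After op 3 (add /rot 71): {"hd":85,"qs":3,"rot":71,"yh":71}
After op 4 (replace /hd 71): {"hd":71,"qs":3,"rot":71,"yh":71}
After op 5 (remove /hd): {"qs":3,"rot":71,"yh":71}
After op 6 (replace /yh 84): {"qs":3,"rot":71,"yh":84}
After op 7 (add /yh 34): {"qs":3,"rot":71,"yh":34}
After op 8 (replace /rot 55): {"qs":3,"rot":55,"yh":34}
After op 9 (remove /yh): {"qs":3,"rot":55}
After op 10 (add /q 22): {"q":22,"qs":3,"rot":55}
After op 11 (remove /rot): {"q":22,"qs":3}
After op 12 (remove /q): {"qs":3}
After op 13 (add /qs 54): {"qs":54}
After op 14 (add /qs 44): {"qs":44}
After op 15 (remove /qs): {}
After op 16 (add /utt 66): {"utt":66}
After op 17 (add /utt 16): {"utt":16}
After op 18 (replace /utt 46): {"utt":46}
After op 19 (add /iah 74): {"iah":74,"utt":46}
Size at the root: 2

Answer: 2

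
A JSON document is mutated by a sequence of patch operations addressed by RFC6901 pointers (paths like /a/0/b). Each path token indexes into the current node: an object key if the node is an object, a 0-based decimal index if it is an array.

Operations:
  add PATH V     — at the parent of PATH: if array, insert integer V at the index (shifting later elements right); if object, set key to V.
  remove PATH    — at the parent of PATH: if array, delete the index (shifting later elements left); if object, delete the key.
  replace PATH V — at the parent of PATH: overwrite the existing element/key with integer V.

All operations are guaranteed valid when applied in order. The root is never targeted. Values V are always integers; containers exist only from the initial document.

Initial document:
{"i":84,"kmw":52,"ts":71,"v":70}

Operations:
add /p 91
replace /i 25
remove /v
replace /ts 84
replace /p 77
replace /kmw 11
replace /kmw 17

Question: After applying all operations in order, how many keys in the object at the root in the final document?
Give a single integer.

Answer: 4

Derivation:
After op 1 (add /p 91): {"i":84,"kmw":52,"p":91,"ts":71,"v":70}
After op 2 (replace /i 25): {"i":25,"kmw":52,"p":91,"ts":71,"v":70}
After op 3 (remove /v): {"i":25,"kmw":52,"p":91,"ts":71}
After op 4 (replace /ts 84): {"i":25,"kmw":52,"p":91,"ts":84}
After op 5 (replace /p 77): {"i":25,"kmw":52,"p":77,"ts":84}
After op 6 (replace /kmw 11): {"i":25,"kmw":11,"p":77,"ts":84}
After op 7 (replace /kmw 17): {"i":25,"kmw":17,"p":77,"ts":84}
Size at the root: 4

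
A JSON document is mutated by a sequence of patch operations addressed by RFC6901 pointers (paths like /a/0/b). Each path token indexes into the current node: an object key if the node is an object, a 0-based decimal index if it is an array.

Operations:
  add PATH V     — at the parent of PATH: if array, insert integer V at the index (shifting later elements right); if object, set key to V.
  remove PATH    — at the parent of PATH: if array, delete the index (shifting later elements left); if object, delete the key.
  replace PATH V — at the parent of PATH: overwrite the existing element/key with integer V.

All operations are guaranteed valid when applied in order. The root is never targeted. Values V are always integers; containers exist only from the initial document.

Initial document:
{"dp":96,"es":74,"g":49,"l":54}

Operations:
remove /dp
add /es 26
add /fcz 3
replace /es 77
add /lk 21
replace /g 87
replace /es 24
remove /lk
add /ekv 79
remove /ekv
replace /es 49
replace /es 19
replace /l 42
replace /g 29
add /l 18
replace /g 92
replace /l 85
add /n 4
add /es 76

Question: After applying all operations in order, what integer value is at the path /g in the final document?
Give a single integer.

Answer: 92

Derivation:
After op 1 (remove /dp): {"es":74,"g":49,"l":54}
After op 2 (add /es 26): {"es":26,"g":49,"l":54}
After op 3 (add /fcz 3): {"es":26,"fcz":3,"g":49,"l":54}
After op 4 (replace /es 77): {"es":77,"fcz":3,"g":49,"l":54}
After op 5 (add /lk 21): {"es":77,"fcz":3,"g":49,"l":54,"lk":21}
After op 6 (replace /g 87): {"es":77,"fcz":3,"g":87,"l":54,"lk":21}
After op 7 (replace /es 24): {"es":24,"fcz":3,"g":87,"l":54,"lk":21}
After op 8 (remove /lk): {"es":24,"fcz":3,"g":87,"l":54}
After op 9 (add /ekv 79): {"ekv":79,"es":24,"fcz":3,"g":87,"l":54}
After op 10 (remove /ekv): {"es":24,"fcz":3,"g":87,"l":54}
After op 11 (replace /es 49): {"es":49,"fcz":3,"g":87,"l":54}
After op 12 (replace /es 19): {"es":19,"fcz":3,"g":87,"l":54}
After op 13 (replace /l 42): {"es":19,"fcz":3,"g":87,"l":42}
After op 14 (replace /g 29): {"es":19,"fcz":3,"g":29,"l":42}
After op 15 (add /l 18): {"es":19,"fcz":3,"g":29,"l":18}
After op 16 (replace /g 92): {"es":19,"fcz":3,"g":92,"l":18}
After op 17 (replace /l 85): {"es":19,"fcz":3,"g":92,"l":85}
After op 18 (add /n 4): {"es":19,"fcz":3,"g":92,"l":85,"n":4}
After op 19 (add /es 76): {"es":76,"fcz":3,"g":92,"l":85,"n":4}
Value at /g: 92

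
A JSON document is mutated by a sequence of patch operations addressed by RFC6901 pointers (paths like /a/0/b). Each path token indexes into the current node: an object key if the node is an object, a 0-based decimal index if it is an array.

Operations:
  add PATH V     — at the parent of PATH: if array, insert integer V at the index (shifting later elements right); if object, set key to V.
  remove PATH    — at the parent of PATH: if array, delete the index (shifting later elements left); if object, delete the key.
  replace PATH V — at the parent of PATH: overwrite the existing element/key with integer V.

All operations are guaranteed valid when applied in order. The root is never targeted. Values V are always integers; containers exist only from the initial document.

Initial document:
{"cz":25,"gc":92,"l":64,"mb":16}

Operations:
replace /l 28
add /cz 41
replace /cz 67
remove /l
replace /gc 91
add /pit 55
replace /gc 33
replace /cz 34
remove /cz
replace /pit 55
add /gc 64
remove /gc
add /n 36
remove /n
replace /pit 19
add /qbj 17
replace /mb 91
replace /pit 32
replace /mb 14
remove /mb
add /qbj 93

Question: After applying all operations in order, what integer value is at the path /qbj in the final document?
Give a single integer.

After op 1 (replace /l 28): {"cz":25,"gc":92,"l":28,"mb":16}
After op 2 (add /cz 41): {"cz":41,"gc":92,"l":28,"mb":16}
After op 3 (replace /cz 67): {"cz":67,"gc":92,"l":28,"mb":16}
After op 4 (remove /l): {"cz":67,"gc":92,"mb":16}
After op 5 (replace /gc 91): {"cz":67,"gc":91,"mb":16}
After op 6 (add /pit 55): {"cz":67,"gc":91,"mb":16,"pit":55}
After op 7 (replace /gc 33): {"cz":67,"gc":33,"mb":16,"pit":55}
After op 8 (replace /cz 34): {"cz":34,"gc":33,"mb":16,"pit":55}
After op 9 (remove /cz): {"gc":33,"mb":16,"pit":55}
After op 10 (replace /pit 55): {"gc":33,"mb":16,"pit":55}
After op 11 (add /gc 64): {"gc":64,"mb":16,"pit":55}
After op 12 (remove /gc): {"mb":16,"pit":55}
After op 13 (add /n 36): {"mb":16,"n":36,"pit":55}
After op 14 (remove /n): {"mb":16,"pit":55}
After op 15 (replace /pit 19): {"mb":16,"pit":19}
After op 16 (add /qbj 17): {"mb":16,"pit":19,"qbj":17}
After op 17 (replace /mb 91): {"mb":91,"pit":19,"qbj":17}
After op 18 (replace /pit 32): {"mb":91,"pit":32,"qbj":17}
After op 19 (replace /mb 14): {"mb":14,"pit":32,"qbj":17}
After op 20 (remove /mb): {"pit":32,"qbj":17}
After op 21 (add /qbj 93): {"pit":32,"qbj":93}
Value at /qbj: 93

Answer: 93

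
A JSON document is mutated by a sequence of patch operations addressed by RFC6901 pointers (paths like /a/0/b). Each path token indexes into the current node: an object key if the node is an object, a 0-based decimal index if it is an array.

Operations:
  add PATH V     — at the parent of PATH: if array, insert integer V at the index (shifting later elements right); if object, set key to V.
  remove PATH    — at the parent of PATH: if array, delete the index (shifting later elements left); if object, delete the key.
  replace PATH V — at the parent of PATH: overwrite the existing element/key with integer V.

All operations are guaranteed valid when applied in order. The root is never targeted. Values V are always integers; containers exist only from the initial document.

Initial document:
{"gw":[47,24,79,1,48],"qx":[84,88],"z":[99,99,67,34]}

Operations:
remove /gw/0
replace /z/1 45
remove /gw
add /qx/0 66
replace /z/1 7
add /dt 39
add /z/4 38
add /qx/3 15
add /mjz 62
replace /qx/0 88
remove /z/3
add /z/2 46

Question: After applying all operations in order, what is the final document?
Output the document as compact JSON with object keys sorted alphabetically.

Answer: {"dt":39,"mjz":62,"qx":[88,84,88,15],"z":[99,7,46,67,38]}

Derivation:
After op 1 (remove /gw/0): {"gw":[24,79,1,48],"qx":[84,88],"z":[99,99,67,34]}
After op 2 (replace /z/1 45): {"gw":[24,79,1,48],"qx":[84,88],"z":[99,45,67,34]}
After op 3 (remove /gw): {"qx":[84,88],"z":[99,45,67,34]}
After op 4 (add /qx/0 66): {"qx":[66,84,88],"z":[99,45,67,34]}
After op 5 (replace /z/1 7): {"qx":[66,84,88],"z":[99,7,67,34]}
After op 6 (add /dt 39): {"dt":39,"qx":[66,84,88],"z":[99,7,67,34]}
After op 7 (add /z/4 38): {"dt":39,"qx":[66,84,88],"z":[99,7,67,34,38]}
After op 8 (add /qx/3 15): {"dt":39,"qx":[66,84,88,15],"z":[99,7,67,34,38]}
After op 9 (add /mjz 62): {"dt":39,"mjz":62,"qx":[66,84,88,15],"z":[99,7,67,34,38]}
After op 10 (replace /qx/0 88): {"dt":39,"mjz":62,"qx":[88,84,88,15],"z":[99,7,67,34,38]}
After op 11 (remove /z/3): {"dt":39,"mjz":62,"qx":[88,84,88,15],"z":[99,7,67,38]}
After op 12 (add /z/2 46): {"dt":39,"mjz":62,"qx":[88,84,88,15],"z":[99,7,46,67,38]}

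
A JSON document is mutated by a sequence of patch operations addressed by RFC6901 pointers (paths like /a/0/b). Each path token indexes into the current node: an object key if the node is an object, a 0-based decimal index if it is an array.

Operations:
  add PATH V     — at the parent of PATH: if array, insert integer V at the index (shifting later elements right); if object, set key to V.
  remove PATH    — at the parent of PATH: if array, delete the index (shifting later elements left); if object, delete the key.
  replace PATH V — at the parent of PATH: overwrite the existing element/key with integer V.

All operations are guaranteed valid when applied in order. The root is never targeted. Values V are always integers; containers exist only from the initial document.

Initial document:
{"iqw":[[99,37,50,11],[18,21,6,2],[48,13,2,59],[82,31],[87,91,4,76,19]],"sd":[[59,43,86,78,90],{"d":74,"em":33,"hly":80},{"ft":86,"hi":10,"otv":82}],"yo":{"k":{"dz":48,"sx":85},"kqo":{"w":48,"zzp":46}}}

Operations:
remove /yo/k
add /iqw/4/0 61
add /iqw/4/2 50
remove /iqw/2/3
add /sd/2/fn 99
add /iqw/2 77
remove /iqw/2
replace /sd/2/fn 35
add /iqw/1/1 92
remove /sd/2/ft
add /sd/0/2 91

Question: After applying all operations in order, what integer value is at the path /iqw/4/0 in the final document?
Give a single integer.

Answer: 61

Derivation:
After op 1 (remove /yo/k): {"iqw":[[99,37,50,11],[18,21,6,2],[48,13,2,59],[82,31],[87,91,4,76,19]],"sd":[[59,43,86,78,90],{"d":74,"em":33,"hly":80},{"ft":86,"hi":10,"otv":82}],"yo":{"kqo":{"w":48,"zzp":46}}}
After op 2 (add /iqw/4/0 61): {"iqw":[[99,37,50,11],[18,21,6,2],[48,13,2,59],[82,31],[61,87,91,4,76,19]],"sd":[[59,43,86,78,90],{"d":74,"em":33,"hly":80},{"ft":86,"hi":10,"otv":82}],"yo":{"kqo":{"w":48,"zzp":46}}}
After op 3 (add /iqw/4/2 50): {"iqw":[[99,37,50,11],[18,21,6,2],[48,13,2,59],[82,31],[61,87,50,91,4,76,19]],"sd":[[59,43,86,78,90],{"d":74,"em":33,"hly":80},{"ft":86,"hi":10,"otv":82}],"yo":{"kqo":{"w":48,"zzp":46}}}
After op 4 (remove /iqw/2/3): {"iqw":[[99,37,50,11],[18,21,6,2],[48,13,2],[82,31],[61,87,50,91,4,76,19]],"sd":[[59,43,86,78,90],{"d":74,"em":33,"hly":80},{"ft":86,"hi":10,"otv":82}],"yo":{"kqo":{"w":48,"zzp":46}}}
After op 5 (add /sd/2/fn 99): {"iqw":[[99,37,50,11],[18,21,6,2],[48,13,2],[82,31],[61,87,50,91,4,76,19]],"sd":[[59,43,86,78,90],{"d":74,"em":33,"hly":80},{"fn":99,"ft":86,"hi":10,"otv":82}],"yo":{"kqo":{"w":48,"zzp":46}}}
After op 6 (add /iqw/2 77): {"iqw":[[99,37,50,11],[18,21,6,2],77,[48,13,2],[82,31],[61,87,50,91,4,76,19]],"sd":[[59,43,86,78,90],{"d":74,"em":33,"hly":80},{"fn":99,"ft":86,"hi":10,"otv":82}],"yo":{"kqo":{"w":48,"zzp":46}}}
After op 7 (remove /iqw/2): {"iqw":[[99,37,50,11],[18,21,6,2],[48,13,2],[82,31],[61,87,50,91,4,76,19]],"sd":[[59,43,86,78,90],{"d":74,"em":33,"hly":80},{"fn":99,"ft":86,"hi":10,"otv":82}],"yo":{"kqo":{"w":48,"zzp":46}}}
After op 8 (replace /sd/2/fn 35): {"iqw":[[99,37,50,11],[18,21,6,2],[48,13,2],[82,31],[61,87,50,91,4,76,19]],"sd":[[59,43,86,78,90],{"d":74,"em":33,"hly":80},{"fn":35,"ft":86,"hi":10,"otv":82}],"yo":{"kqo":{"w":48,"zzp":46}}}
After op 9 (add /iqw/1/1 92): {"iqw":[[99,37,50,11],[18,92,21,6,2],[48,13,2],[82,31],[61,87,50,91,4,76,19]],"sd":[[59,43,86,78,90],{"d":74,"em":33,"hly":80},{"fn":35,"ft":86,"hi":10,"otv":82}],"yo":{"kqo":{"w":48,"zzp":46}}}
After op 10 (remove /sd/2/ft): {"iqw":[[99,37,50,11],[18,92,21,6,2],[48,13,2],[82,31],[61,87,50,91,4,76,19]],"sd":[[59,43,86,78,90],{"d":74,"em":33,"hly":80},{"fn":35,"hi":10,"otv":82}],"yo":{"kqo":{"w":48,"zzp":46}}}
After op 11 (add /sd/0/2 91): {"iqw":[[99,37,50,11],[18,92,21,6,2],[48,13,2],[82,31],[61,87,50,91,4,76,19]],"sd":[[59,43,91,86,78,90],{"d":74,"em":33,"hly":80},{"fn":35,"hi":10,"otv":82}],"yo":{"kqo":{"w":48,"zzp":46}}}
Value at /iqw/4/0: 61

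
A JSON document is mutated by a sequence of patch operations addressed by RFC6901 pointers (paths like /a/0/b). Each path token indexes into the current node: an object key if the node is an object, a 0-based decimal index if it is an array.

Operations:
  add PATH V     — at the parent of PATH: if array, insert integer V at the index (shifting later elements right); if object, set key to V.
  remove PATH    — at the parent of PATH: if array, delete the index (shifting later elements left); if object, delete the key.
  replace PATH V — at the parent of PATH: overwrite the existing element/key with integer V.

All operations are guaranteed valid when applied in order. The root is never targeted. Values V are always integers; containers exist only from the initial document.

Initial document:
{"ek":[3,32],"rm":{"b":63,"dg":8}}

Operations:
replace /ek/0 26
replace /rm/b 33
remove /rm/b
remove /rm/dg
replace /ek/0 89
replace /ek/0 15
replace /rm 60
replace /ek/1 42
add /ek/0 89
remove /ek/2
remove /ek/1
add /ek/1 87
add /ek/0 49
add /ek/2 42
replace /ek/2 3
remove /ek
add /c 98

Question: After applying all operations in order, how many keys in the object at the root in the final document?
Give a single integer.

Answer: 2

Derivation:
After op 1 (replace /ek/0 26): {"ek":[26,32],"rm":{"b":63,"dg":8}}
After op 2 (replace /rm/b 33): {"ek":[26,32],"rm":{"b":33,"dg":8}}
After op 3 (remove /rm/b): {"ek":[26,32],"rm":{"dg":8}}
After op 4 (remove /rm/dg): {"ek":[26,32],"rm":{}}
After op 5 (replace /ek/0 89): {"ek":[89,32],"rm":{}}
After op 6 (replace /ek/0 15): {"ek":[15,32],"rm":{}}
After op 7 (replace /rm 60): {"ek":[15,32],"rm":60}
After op 8 (replace /ek/1 42): {"ek":[15,42],"rm":60}
After op 9 (add /ek/0 89): {"ek":[89,15,42],"rm":60}
After op 10 (remove /ek/2): {"ek":[89,15],"rm":60}
After op 11 (remove /ek/1): {"ek":[89],"rm":60}
After op 12 (add /ek/1 87): {"ek":[89,87],"rm":60}
After op 13 (add /ek/0 49): {"ek":[49,89,87],"rm":60}
After op 14 (add /ek/2 42): {"ek":[49,89,42,87],"rm":60}
After op 15 (replace /ek/2 3): {"ek":[49,89,3,87],"rm":60}
After op 16 (remove /ek): {"rm":60}
After op 17 (add /c 98): {"c":98,"rm":60}
Size at the root: 2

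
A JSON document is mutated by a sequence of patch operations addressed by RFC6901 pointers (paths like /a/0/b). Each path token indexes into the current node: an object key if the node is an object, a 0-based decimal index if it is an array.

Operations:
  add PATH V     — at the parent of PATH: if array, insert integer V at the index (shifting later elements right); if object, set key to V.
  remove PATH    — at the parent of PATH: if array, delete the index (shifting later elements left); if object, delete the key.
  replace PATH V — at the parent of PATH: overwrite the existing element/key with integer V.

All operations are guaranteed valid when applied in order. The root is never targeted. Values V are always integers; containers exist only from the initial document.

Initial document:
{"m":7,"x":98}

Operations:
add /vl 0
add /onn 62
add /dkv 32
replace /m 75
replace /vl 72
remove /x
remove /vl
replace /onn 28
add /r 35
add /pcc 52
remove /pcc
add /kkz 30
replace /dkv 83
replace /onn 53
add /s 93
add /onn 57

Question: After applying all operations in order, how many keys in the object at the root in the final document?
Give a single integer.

After op 1 (add /vl 0): {"m":7,"vl":0,"x":98}
After op 2 (add /onn 62): {"m":7,"onn":62,"vl":0,"x":98}
After op 3 (add /dkv 32): {"dkv":32,"m":7,"onn":62,"vl":0,"x":98}
After op 4 (replace /m 75): {"dkv":32,"m":75,"onn":62,"vl":0,"x":98}
After op 5 (replace /vl 72): {"dkv":32,"m":75,"onn":62,"vl":72,"x":98}
After op 6 (remove /x): {"dkv":32,"m":75,"onn":62,"vl":72}
After op 7 (remove /vl): {"dkv":32,"m":75,"onn":62}
After op 8 (replace /onn 28): {"dkv":32,"m":75,"onn":28}
After op 9 (add /r 35): {"dkv":32,"m":75,"onn":28,"r":35}
After op 10 (add /pcc 52): {"dkv":32,"m":75,"onn":28,"pcc":52,"r":35}
After op 11 (remove /pcc): {"dkv":32,"m":75,"onn":28,"r":35}
After op 12 (add /kkz 30): {"dkv":32,"kkz":30,"m":75,"onn":28,"r":35}
After op 13 (replace /dkv 83): {"dkv":83,"kkz":30,"m":75,"onn":28,"r":35}
After op 14 (replace /onn 53): {"dkv":83,"kkz":30,"m":75,"onn":53,"r":35}
After op 15 (add /s 93): {"dkv":83,"kkz":30,"m":75,"onn":53,"r":35,"s":93}
After op 16 (add /onn 57): {"dkv":83,"kkz":30,"m":75,"onn":57,"r":35,"s":93}
Size at the root: 6

Answer: 6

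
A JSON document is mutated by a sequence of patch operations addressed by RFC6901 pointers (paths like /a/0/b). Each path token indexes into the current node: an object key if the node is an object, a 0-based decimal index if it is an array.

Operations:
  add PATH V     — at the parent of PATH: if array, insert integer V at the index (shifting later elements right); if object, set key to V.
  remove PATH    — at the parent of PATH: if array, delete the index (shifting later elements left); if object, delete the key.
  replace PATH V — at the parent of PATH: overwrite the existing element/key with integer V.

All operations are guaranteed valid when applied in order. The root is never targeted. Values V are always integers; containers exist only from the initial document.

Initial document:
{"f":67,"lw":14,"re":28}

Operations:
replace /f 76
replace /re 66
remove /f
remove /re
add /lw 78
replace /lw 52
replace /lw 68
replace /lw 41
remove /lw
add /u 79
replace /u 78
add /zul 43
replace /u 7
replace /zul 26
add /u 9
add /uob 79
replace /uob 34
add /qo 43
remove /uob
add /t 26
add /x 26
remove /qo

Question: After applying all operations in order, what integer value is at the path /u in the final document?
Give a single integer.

Answer: 9

Derivation:
After op 1 (replace /f 76): {"f":76,"lw":14,"re":28}
After op 2 (replace /re 66): {"f":76,"lw":14,"re":66}
After op 3 (remove /f): {"lw":14,"re":66}
After op 4 (remove /re): {"lw":14}
After op 5 (add /lw 78): {"lw":78}
After op 6 (replace /lw 52): {"lw":52}
After op 7 (replace /lw 68): {"lw":68}
After op 8 (replace /lw 41): {"lw":41}
After op 9 (remove /lw): {}
After op 10 (add /u 79): {"u":79}
After op 11 (replace /u 78): {"u":78}
After op 12 (add /zul 43): {"u":78,"zul":43}
After op 13 (replace /u 7): {"u":7,"zul":43}
After op 14 (replace /zul 26): {"u":7,"zul":26}
After op 15 (add /u 9): {"u":9,"zul":26}
After op 16 (add /uob 79): {"u":9,"uob":79,"zul":26}
After op 17 (replace /uob 34): {"u":9,"uob":34,"zul":26}
After op 18 (add /qo 43): {"qo":43,"u":9,"uob":34,"zul":26}
After op 19 (remove /uob): {"qo":43,"u":9,"zul":26}
After op 20 (add /t 26): {"qo":43,"t":26,"u":9,"zul":26}
After op 21 (add /x 26): {"qo":43,"t":26,"u":9,"x":26,"zul":26}
After op 22 (remove /qo): {"t":26,"u":9,"x":26,"zul":26}
Value at /u: 9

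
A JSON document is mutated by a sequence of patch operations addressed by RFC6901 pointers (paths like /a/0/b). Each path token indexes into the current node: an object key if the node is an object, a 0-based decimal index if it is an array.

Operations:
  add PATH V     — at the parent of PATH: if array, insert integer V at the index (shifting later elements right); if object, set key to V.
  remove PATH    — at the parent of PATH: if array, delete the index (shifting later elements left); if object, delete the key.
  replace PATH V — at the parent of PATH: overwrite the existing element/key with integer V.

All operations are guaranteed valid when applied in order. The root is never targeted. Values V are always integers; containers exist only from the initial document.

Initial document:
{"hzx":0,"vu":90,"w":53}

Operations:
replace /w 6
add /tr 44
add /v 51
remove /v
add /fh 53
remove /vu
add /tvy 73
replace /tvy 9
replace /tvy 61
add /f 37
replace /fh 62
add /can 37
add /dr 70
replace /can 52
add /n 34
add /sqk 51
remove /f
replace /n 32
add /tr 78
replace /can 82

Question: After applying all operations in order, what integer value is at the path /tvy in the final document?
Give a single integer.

After op 1 (replace /w 6): {"hzx":0,"vu":90,"w":6}
After op 2 (add /tr 44): {"hzx":0,"tr":44,"vu":90,"w":6}
After op 3 (add /v 51): {"hzx":0,"tr":44,"v":51,"vu":90,"w":6}
After op 4 (remove /v): {"hzx":0,"tr":44,"vu":90,"w":6}
After op 5 (add /fh 53): {"fh":53,"hzx":0,"tr":44,"vu":90,"w":6}
After op 6 (remove /vu): {"fh":53,"hzx":0,"tr":44,"w":6}
After op 7 (add /tvy 73): {"fh":53,"hzx":0,"tr":44,"tvy":73,"w":6}
After op 8 (replace /tvy 9): {"fh":53,"hzx":0,"tr":44,"tvy":9,"w":6}
After op 9 (replace /tvy 61): {"fh":53,"hzx":0,"tr":44,"tvy":61,"w":6}
After op 10 (add /f 37): {"f":37,"fh":53,"hzx":0,"tr":44,"tvy":61,"w":6}
After op 11 (replace /fh 62): {"f":37,"fh":62,"hzx":0,"tr":44,"tvy":61,"w":6}
After op 12 (add /can 37): {"can":37,"f":37,"fh":62,"hzx":0,"tr":44,"tvy":61,"w":6}
After op 13 (add /dr 70): {"can":37,"dr":70,"f":37,"fh":62,"hzx":0,"tr":44,"tvy":61,"w":6}
After op 14 (replace /can 52): {"can":52,"dr":70,"f":37,"fh":62,"hzx":0,"tr":44,"tvy":61,"w":6}
After op 15 (add /n 34): {"can":52,"dr":70,"f":37,"fh":62,"hzx":0,"n":34,"tr":44,"tvy":61,"w":6}
After op 16 (add /sqk 51): {"can":52,"dr":70,"f":37,"fh":62,"hzx":0,"n":34,"sqk":51,"tr":44,"tvy":61,"w":6}
After op 17 (remove /f): {"can":52,"dr":70,"fh":62,"hzx":0,"n":34,"sqk":51,"tr":44,"tvy":61,"w":6}
After op 18 (replace /n 32): {"can":52,"dr":70,"fh":62,"hzx":0,"n":32,"sqk":51,"tr":44,"tvy":61,"w":6}
After op 19 (add /tr 78): {"can":52,"dr":70,"fh":62,"hzx":0,"n":32,"sqk":51,"tr":78,"tvy":61,"w":6}
After op 20 (replace /can 82): {"can":82,"dr":70,"fh":62,"hzx":0,"n":32,"sqk":51,"tr":78,"tvy":61,"w":6}
Value at /tvy: 61

Answer: 61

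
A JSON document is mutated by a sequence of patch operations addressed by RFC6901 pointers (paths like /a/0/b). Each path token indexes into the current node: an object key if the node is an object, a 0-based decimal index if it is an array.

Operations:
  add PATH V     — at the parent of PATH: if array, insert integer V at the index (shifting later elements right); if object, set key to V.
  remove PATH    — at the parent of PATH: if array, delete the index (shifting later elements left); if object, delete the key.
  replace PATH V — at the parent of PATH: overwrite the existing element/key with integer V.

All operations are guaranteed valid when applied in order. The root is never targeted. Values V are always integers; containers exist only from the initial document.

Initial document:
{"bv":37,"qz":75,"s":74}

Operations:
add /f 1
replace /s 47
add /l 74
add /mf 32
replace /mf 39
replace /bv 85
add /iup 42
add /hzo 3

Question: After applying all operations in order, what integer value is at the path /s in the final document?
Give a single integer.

Answer: 47

Derivation:
After op 1 (add /f 1): {"bv":37,"f":1,"qz":75,"s":74}
After op 2 (replace /s 47): {"bv":37,"f":1,"qz":75,"s":47}
After op 3 (add /l 74): {"bv":37,"f":1,"l":74,"qz":75,"s":47}
After op 4 (add /mf 32): {"bv":37,"f":1,"l":74,"mf":32,"qz":75,"s":47}
After op 5 (replace /mf 39): {"bv":37,"f":1,"l":74,"mf":39,"qz":75,"s":47}
After op 6 (replace /bv 85): {"bv":85,"f":1,"l":74,"mf":39,"qz":75,"s":47}
After op 7 (add /iup 42): {"bv":85,"f":1,"iup":42,"l":74,"mf":39,"qz":75,"s":47}
After op 8 (add /hzo 3): {"bv":85,"f":1,"hzo":3,"iup":42,"l":74,"mf":39,"qz":75,"s":47}
Value at /s: 47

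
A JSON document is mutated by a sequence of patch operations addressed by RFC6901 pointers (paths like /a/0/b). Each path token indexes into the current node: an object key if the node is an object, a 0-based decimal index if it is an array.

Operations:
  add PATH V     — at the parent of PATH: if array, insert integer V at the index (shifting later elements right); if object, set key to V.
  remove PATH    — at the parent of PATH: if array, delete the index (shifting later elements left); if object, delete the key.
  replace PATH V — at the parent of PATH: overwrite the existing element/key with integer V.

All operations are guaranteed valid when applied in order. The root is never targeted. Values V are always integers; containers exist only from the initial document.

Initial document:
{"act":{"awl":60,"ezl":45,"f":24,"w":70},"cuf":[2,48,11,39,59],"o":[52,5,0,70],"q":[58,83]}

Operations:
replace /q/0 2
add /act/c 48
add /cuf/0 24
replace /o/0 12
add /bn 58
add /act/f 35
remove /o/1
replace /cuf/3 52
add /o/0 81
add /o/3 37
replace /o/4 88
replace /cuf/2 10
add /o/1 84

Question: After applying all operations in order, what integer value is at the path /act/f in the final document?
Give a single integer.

Answer: 35

Derivation:
After op 1 (replace /q/0 2): {"act":{"awl":60,"ezl":45,"f":24,"w":70},"cuf":[2,48,11,39,59],"o":[52,5,0,70],"q":[2,83]}
After op 2 (add /act/c 48): {"act":{"awl":60,"c":48,"ezl":45,"f":24,"w":70},"cuf":[2,48,11,39,59],"o":[52,5,0,70],"q":[2,83]}
After op 3 (add /cuf/0 24): {"act":{"awl":60,"c":48,"ezl":45,"f":24,"w":70},"cuf":[24,2,48,11,39,59],"o":[52,5,0,70],"q":[2,83]}
After op 4 (replace /o/0 12): {"act":{"awl":60,"c":48,"ezl":45,"f":24,"w":70},"cuf":[24,2,48,11,39,59],"o":[12,5,0,70],"q":[2,83]}
After op 5 (add /bn 58): {"act":{"awl":60,"c":48,"ezl":45,"f":24,"w":70},"bn":58,"cuf":[24,2,48,11,39,59],"o":[12,5,0,70],"q":[2,83]}
After op 6 (add /act/f 35): {"act":{"awl":60,"c":48,"ezl":45,"f":35,"w":70},"bn":58,"cuf":[24,2,48,11,39,59],"o":[12,5,0,70],"q":[2,83]}
After op 7 (remove /o/1): {"act":{"awl":60,"c":48,"ezl":45,"f":35,"w":70},"bn":58,"cuf":[24,2,48,11,39,59],"o":[12,0,70],"q":[2,83]}
After op 8 (replace /cuf/3 52): {"act":{"awl":60,"c":48,"ezl":45,"f":35,"w":70},"bn":58,"cuf":[24,2,48,52,39,59],"o":[12,0,70],"q":[2,83]}
After op 9 (add /o/0 81): {"act":{"awl":60,"c":48,"ezl":45,"f":35,"w":70},"bn":58,"cuf":[24,2,48,52,39,59],"o":[81,12,0,70],"q":[2,83]}
After op 10 (add /o/3 37): {"act":{"awl":60,"c":48,"ezl":45,"f":35,"w":70},"bn":58,"cuf":[24,2,48,52,39,59],"o":[81,12,0,37,70],"q":[2,83]}
After op 11 (replace /o/4 88): {"act":{"awl":60,"c":48,"ezl":45,"f":35,"w":70},"bn":58,"cuf":[24,2,48,52,39,59],"o":[81,12,0,37,88],"q":[2,83]}
After op 12 (replace /cuf/2 10): {"act":{"awl":60,"c":48,"ezl":45,"f":35,"w":70},"bn":58,"cuf":[24,2,10,52,39,59],"o":[81,12,0,37,88],"q":[2,83]}
After op 13 (add /o/1 84): {"act":{"awl":60,"c":48,"ezl":45,"f":35,"w":70},"bn":58,"cuf":[24,2,10,52,39,59],"o":[81,84,12,0,37,88],"q":[2,83]}
Value at /act/f: 35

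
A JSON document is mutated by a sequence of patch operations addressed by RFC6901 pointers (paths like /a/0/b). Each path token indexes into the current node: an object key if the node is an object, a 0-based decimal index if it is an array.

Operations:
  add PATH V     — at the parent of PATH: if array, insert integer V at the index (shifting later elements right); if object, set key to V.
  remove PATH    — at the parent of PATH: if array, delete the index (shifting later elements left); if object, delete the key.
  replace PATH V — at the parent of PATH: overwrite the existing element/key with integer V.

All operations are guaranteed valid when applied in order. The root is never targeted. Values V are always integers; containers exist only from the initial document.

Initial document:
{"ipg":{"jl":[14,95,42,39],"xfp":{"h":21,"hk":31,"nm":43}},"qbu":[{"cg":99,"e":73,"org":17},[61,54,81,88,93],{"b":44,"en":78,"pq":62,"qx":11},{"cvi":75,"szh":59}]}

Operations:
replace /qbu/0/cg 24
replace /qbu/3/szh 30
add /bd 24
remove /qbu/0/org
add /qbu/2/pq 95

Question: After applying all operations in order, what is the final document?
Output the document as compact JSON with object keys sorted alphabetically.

Answer: {"bd":24,"ipg":{"jl":[14,95,42,39],"xfp":{"h":21,"hk":31,"nm":43}},"qbu":[{"cg":24,"e":73},[61,54,81,88,93],{"b":44,"en":78,"pq":95,"qx":11},{"cvi":75,"szh":30}]}

Derivation:
After op 1 (replace /qbu/0/cg 24): {"ipg":{"jl":[14,95,42,39],"xfp":{"h":21,"hk":31,"nm":43}},"qbu":[{"cg":24,"e":73,"org":17},[61,54,81,88,93],{"b":44,"en":78,"pq":62,"qx":11},{"cvi":75,"szh":59}]}
After op 2 (replace /qbu/3/szh 30): {"ipg":{"jl":[14,95,42,39],"xfp":{"h":21,"hk":31,"nm":43}},"qbu":[{"cg":24,"e":73,"org":17},[61,54,81,88,93],{"b":44,"en":78,"pq":62,"qx":11},{"cvi":75,"szh":30}]}
After op 3 (add /bd 24): {"bd":24,"ipg":{"jl":[14,95,42,39],"xfp":{"h":21,"hk":31,"nm":43}},"qbu":[{"cg":24,"e":73,"org":17},[61,54,81,88,93],{"b":44,"en":78,"pq":62,"qx":11},{"cvi":75,"szh":30}]}
After op 4 (remove /qbu/0/org): {"bd":24,"ipg":{"jl":[14,95,42,39],"xfp":{"h":21,"hk":31,"nm":43}},"qbu":[{"cg":24,"e":73},[61,54,81,88,93],{"b":44,"en":78,"pq":62,"qx":11},{"cvi":75,"szh":30}]}
After op 5 (add /qbu/2/pq 95): {"bd":24,"ipg":{"jl":[14,95,42,39],"xfp":{"h":21,"hk":31,"nm":43}},"qbu":[{"cg":24,"e":73},[61,54,81,88,93],{"b":44,"en":78,"pq":95,"qx":11},{"cvi":75,"szh":30}]}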